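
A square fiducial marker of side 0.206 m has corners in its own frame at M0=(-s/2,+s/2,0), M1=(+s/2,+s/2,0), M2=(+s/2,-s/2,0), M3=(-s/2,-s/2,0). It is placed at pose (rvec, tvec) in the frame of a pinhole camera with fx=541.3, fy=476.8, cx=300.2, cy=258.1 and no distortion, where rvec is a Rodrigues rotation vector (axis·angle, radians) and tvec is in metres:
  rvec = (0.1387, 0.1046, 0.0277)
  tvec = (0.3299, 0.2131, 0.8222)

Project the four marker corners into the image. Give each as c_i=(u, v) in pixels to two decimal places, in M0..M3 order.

c0=(444.24, 433.43) c1=(582.11, 442.03) c2=(595.11, 326.70) c3=(452.06, 320.76)

Intrinsics K: fx=541.3, fy=476.8, cx=300.2, cy=258.1
Marker side s = 0.206 m; corners in marker frame (Z=0):
  M0 = (-0.1030, +0.1030, 0)
  M1 = (+0.1030, +0.1030, 0)
  M2 = (+0.1030, -0.1030, 0)
  M3 = (-0.1030, -0.1030, 0)
rvec = (0.1387, 0.1046, 0.0277), |rvec| = θ = 0.17592 rad = 10.079°
Rodrigues: sinθ=0.17501, 1−cosθ=0.01543; R = I + sinθ·[k]× + (1−cosθ)·[k]×²:
    [+0.99416 -0.02032 +0.10598]
    [+0.03479 +0.99002 -0.13654]
    [-0.10215 +0.13943 +0.98495]
t = (0.3299, 0.2131, 0.8222) m
M0: Pc = R·M0+t = (+0.22541, +0.31149, +0.84708); u = 541.3·(+0.22541)/0.84708 + 300.2 = 444.2397, v = 476.8·(+0.31149)/0.84708 + 258.1 = 433.4287
M1: Pc = R·M1+t = (+0.43021, +0.31866, +0.82604); u = 541.3·(+0.43021)/0.82604 + 300.2 = 582.1114, v = 476.8·(+0.31866)/0.82604 + 258.1 = 442.0319
M2: Pc = R·M2+t = (+0.43439, +0.11471, +0.79732); u = 541.3·(+0.43439)/0.79732 + 300.2 = 595.1091, v = 476.8·(+0.11471)/0.79732 + 258.1 = 326.6979
M3: Pc = R·M3+t = (+0.22959, +0.10754, +0.81836); u = 541.3·(+0.22959)/0.81836 + 300.2 = 452.0642, v = 476.8·(+0.10754)/0.81836 + 258.1 = 320.7582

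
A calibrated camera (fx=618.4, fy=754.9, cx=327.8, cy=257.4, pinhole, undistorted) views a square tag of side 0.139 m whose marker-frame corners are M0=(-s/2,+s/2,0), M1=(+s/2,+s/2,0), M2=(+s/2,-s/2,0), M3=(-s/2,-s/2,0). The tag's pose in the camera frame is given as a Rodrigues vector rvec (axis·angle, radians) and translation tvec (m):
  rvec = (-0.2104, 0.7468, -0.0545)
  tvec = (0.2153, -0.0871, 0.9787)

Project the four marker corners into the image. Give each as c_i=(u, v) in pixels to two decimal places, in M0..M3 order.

Intrinsics K: fx=618.4, fy=754.9, cx=327.8, cy=257.4
Marker side s = 0.139 m; corners in marker frame (Z=0):
  M0 = (-0.0695, +0.0695, 0)
  M1 = (+0.0695, +0.0695, 0)
  M2 = (+0.0695, -0.0695, 0)
  M3 = (-0.0695, -0.0695, 0)
rvec = (-0.2104, 0.7468, -0.0545), |rvec| = θ = 0.77778 rad = 44.564°
Rodrigues: sinθ=0.70170, 1−cosθ=0.28753; R = I + sinθ·[k]× + (1−cosθ)·[k]×²:
    [+0.73351 -0.02551 +0.67920]
    [-0.12385 +0.97755 +0.17047]
    [-0.66830 -0.20916 +0.71388]
t = (0.2153, -0.0871, 0.9787) m
M0: Pc = R·M0+t = (+0.16255, -0.01055, +1.01061); u = 618.4·(+0.16255)/1.01061 + 327.8 = 427.2643, v = 754.9·(-0.01055)/1.01061 + 257.4 = 249.5173
M1: Pc = R·M1+t = (+0.26451, -0.02777, +0.91772); u = 618.4·(+0.26451)/0.91772 + 327.8 = 506.0363, v = 754.9·(-0.02777)/0.91772 + 257.4 = 234.5584
M2: Pc = R·M2+t = (+0.26805, -0.16365, +0.94679); u = 618.4·(+0.26805)/0.94679 + 327.8 = 502.8794, v = 754.9·(-0.16365)/0.94679 + 257.4 = 126.9199
M3: Pc = R·M3+t = (+0.16609, -0.14643, +1.03968); u = 618.4·(+0.16609)/1.03968 + 327.8 = 426.5922, v = 754.9·(-0.14643)/1.03968 + 257.4 = 151.0778

c0=(427.26, 249.52) c1=(506.04, 234.56) c2=(502.88, 126.92) c3=(426.59, 151.08)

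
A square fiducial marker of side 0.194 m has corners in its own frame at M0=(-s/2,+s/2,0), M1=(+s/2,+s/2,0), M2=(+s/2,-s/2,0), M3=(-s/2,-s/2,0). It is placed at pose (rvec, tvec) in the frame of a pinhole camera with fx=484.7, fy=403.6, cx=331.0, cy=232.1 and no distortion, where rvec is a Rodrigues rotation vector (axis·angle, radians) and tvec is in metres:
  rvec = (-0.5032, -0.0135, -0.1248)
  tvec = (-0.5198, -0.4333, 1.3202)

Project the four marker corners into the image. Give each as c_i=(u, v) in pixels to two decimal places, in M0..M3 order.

Intrinsics K: fx=484.7, fy=403.6, cx=331.0, cy=232.1
Marker side s = 0.194 m; corners in marker frame (Z=0):
  M0 = (-0.0970, +0.0970, 0)
  M1 = (+0.0970, +0.0970, 0)
  M2 = (+0.0970, -0.0970, 0)
  M3 = (-0.0970, -0.0970, 0)
rvec = (-0.5032, -0.0135, -0.1248), |rvec| = θ = 0.51862 rad = 29.715°
Rodrigues: sinθ=0.49568, 1−cosθ=0.13150; R = I + sinθ·[k]× + (1−cosθ)·[k]×²:
    [+0.99230 +0.12260 +0.01780]
    [-0.11596 +0.86859 +0.48177]
    [+0.04361 -0.48012 +0.87612]
t = (-0.5198, -0.4333, 1.3202) m
M0: Pc = R·M0+t = (-0.60416, -0.33780, +1.26940); u = 484.7·(-0.60416)/1.26940 + 331.0 = 100.3108, v = 403.6·(-0.33780)/1.26940 + 232.1 = 124.6984
M1: Pc = R·M1+t = (-0.41165, -0.36029, +1.27786); u = 484.7·(-0.41165)/1.27786 + 331.0 = 174.8566, v = 403.6·(-0.36029)/1.27786 + 232.1 = 118.3042
M2: Pc = R·M2+t = (-0.43544, -0.52880, +1.37100); u = 484.7·(-0.43544)/1.37100 + 331.0 = 177.0559, v = 403.6·(-0.52880)/1.37100 + 232.1 = 76.4296
M3: Pc = R·M3+t = (-0.62795, -0.50631, +1.36254); u = 484.7·(-0.62795)/1.36254 + 331.0 = 107.6197, v = 403.6·(-0.50631)/1.36254 + 232.1 = 82.1267

c0=(100.31, 124.70) c1=(174.86, 118.30) c2=(177.06, 76.43) c3=(107.62, 82.13)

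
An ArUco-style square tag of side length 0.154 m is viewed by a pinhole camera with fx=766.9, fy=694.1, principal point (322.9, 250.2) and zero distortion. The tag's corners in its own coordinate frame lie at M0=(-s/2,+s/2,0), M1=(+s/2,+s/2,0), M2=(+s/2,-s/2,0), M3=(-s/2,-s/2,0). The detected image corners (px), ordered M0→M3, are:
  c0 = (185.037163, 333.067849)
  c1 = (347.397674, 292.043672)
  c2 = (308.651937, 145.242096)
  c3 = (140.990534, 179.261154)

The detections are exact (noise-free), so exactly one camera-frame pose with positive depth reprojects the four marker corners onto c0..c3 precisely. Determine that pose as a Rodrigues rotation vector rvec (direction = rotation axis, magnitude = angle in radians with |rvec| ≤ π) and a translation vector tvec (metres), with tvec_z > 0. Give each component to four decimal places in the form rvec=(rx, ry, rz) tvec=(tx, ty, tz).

Intrinsics K: fx=766.9, fy=694.1, cx=322.9, cy=250.2
Marker side s = 0.154 m; corners in marker frame (Z=0):
  M0 = (-0.0770, +0.0770, 0)
  M1 = (+0.0770, +0.0770, 0)
  M2 = (+0.0770, -0.0770, 0)
  M3 = (-0.0770, -0.0770, 0)
Detected image corners:
  c0 = (185.037163, 333.067849) px
  c1 = (347.397674, 292.043672) px
  c2 = (308.651937, 145.242096) px
  c3 = (140.990534, 179.261154) px
Planar DLT: solve 8×8 A·h = b for H (H[2,2]=1):
  H  [+1153.29050 +299.01918 +247.83897]
  H  [-164.61835 +1005.05815 +237.64400]
  H  [+0.33381 +0.12486 +1.00000]
B = K⁻¹H; ‖b₁‖=1.448371, ‖b₂‖=1.448371; λ = 2/(‖b₁‖+‖b₂‖) = 0.690431, sign → tz>0 ⇒ λ=+0.690431
r₁ = λ·B[:,0] = (+0.94125,-0.24683,+0.23047); r₂ = λ·B[:,1] = (+0.23291,+0.96867,+0.08621)
r₃ = r₁×r₂ = (-0.24453,-0.02746,+0.96925); SVD([r₁ r₂ r₃]) → R = UVᵀ:
  R  [+0.94125 +0.23291 -0.24453]
  R  [-0.24683 +0.96867 -0.02746]
  R  [+0.23047 +0.08621 +0.96925]
t = (-0.06758, -0.01249, +0.69043) m
tr R = 2.879178; θ = arccos((tr R − 1)/2) = 0.349368 rad = 20.017°
axis k = ((R−Rᵀ)₃₂, (R−Rᵀ)₁₃, (R−Rᵀ)₂₁) / (2 sinθ) = (+0.166036, -0.693827, -0.700740)
rvec = θ·k = (+0.058008, -0.242401, -0.244816)

rvec=(0.0580, -0.2424, -0.2448) tvec=(-0.0676, -0.0125, 0.6904)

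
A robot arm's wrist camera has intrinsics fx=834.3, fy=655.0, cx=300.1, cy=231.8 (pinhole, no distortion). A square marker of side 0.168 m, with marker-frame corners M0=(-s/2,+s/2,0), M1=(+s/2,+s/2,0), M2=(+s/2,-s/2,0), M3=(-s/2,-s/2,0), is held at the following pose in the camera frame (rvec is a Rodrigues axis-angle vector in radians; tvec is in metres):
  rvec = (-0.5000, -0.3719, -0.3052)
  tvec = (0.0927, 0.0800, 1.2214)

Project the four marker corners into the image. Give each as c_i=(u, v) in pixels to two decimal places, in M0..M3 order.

Intrinsics K: fx=834.3, fy=655.0, cx=300.1, cy=231.8
Marker side s = 0.168 m; corners in marker frame (Z=0):
  M0 = (-0.0840, +0.0840, 0)
  M1 = (+0.0840, +0.0840, 0)
  M2 = (+0.0840, -0.0840, 0)
  M3 = (-0.0840, -0.0840, 0)
rvec = (-0.5000, -0.3719, -0.3052), |rvec| = θ = 0.69387 rad = 39.756°
Rodrigues: sinθ=0.63952, 1−cosθ=0.23122; R = I + sinθ·[k]× + (1−cosθ)·[k]×²:
    [+0.88884 +0.37060 -0.26948]
    [-0.19199 +0.83520 +0.51534]
    [+0.41606 -0.40632 +0.81351]
t = (0.0927, 0.0800, 1.2214) m
M0: Pc = R·M0+t = (+0.04917, +0.16628, +1.15232); u = 834.3·(+0.04917)/1.15232 + 300.1 = 335.6981, v = 655.0·(+0.16628)/1.15232 + 231.8 = 326.3188
M1: Pc = R·M1+t = (+0.19849, +0.13403, +1.22222); u = 834.3·(+0.19849)/1.22222 + 300.1 = 435.5935, v = 655.0·(+0.13403)/1.22222 + 231.8 = 303.6281
M2: Pc = R·M2+t = (+0.13623, -0.00628, +1.29048); u = 834.3·(+0.13623)/1.29048 + 300.1 = 388.1748, v = 655.0·(-0.00628)/1.29048 + 231.8 = 228.6105
M3: Pc = R·M3+t = (-0.01309, +0.02597, +1.22058); u = 834.3·(-0.01309)/1.22058 + 300.1 = 291.1507, v = 655.0·(+0.02597)/1.22058 + 231.8 = 245.7364

c0=(335.70, 326.32) c1=(435.59, 303.63) c2=(388.17, 228.61) c3=(291.15, 245.74)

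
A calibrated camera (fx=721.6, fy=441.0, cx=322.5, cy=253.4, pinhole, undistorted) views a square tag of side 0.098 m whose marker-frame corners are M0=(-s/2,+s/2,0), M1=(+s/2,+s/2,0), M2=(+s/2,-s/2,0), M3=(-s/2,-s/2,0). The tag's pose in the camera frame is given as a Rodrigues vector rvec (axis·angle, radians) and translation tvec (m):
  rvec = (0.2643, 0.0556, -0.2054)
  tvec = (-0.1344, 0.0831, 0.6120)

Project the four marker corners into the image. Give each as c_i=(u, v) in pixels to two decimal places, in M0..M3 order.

c0=(124.91, 350.87) c1=(233.79, 338.60) c2=(205.31, 273.62) c3=(92.32, 287.26)

Intrinsics K: fx=721.6, fy=441.0, cx=322.5, cy=253.4
Marker side s = 0.098 m; corners in marker frame (Z=0):
  M0 = (-0.0490, +0.0490, 0)
  M1 = (+0.0490, +0.0490, 0)
  M2 = (+0.0490, -0.0490, 0)
  M3 = (-0.0490, -0.0490, 0)
rvec = (0.2643, 0.0556, -0.2054), |rvec| = θ = 0.33932 rad = 19.441°
Rodrigues: sinθ=0.33284, 1−cosθ=0.05702; R = I + sinθ·[k]× + (1−cosθ)·[k]×²:
    [+0.97758 +0.20876 +0.02766]
    [-0.19420 +0.94451 -0.26491]
    [-0.08142 +0.25360 +0.96388]
t = (-0.1344, 0.0831, 0.6120) m
M0: Pc = R·M0+t = (-0.17207, +0.13890, +0.62842); u = 721.6·(-0.17207)/0.62842 + 322.5 = 124.9125, v = 441.0·(+0.13890)/0.62842 + 253.4 = 350.8730
M1: Pc = R·M1+t = (-0.07627, +0.11987, +0.62044); u = 721.6·(-0.07627)/0.62044 + 322.5 = 233.7945, v = 441.0·(+0.11987)/0.62044 + 253.4 = 338.5989
M2: Pc = R·M2+t = (-0.09673, +0.02730, +0.59558); u = 721.6·(-0.09673)/0.59558 + 322.5 = 205.3059, v = 441.0·(+0.02730)/0.59558 + 253.4 = 273.6164
M3: Pc = R·M3+t = (-0.19253, +0.04633, +0.60356); u = 721.6·(-0.19253)/0.60356 + 322.5 = 92.3171, v = 441.0·(+0.04633)/0.60356 + 253.4 = 287.2550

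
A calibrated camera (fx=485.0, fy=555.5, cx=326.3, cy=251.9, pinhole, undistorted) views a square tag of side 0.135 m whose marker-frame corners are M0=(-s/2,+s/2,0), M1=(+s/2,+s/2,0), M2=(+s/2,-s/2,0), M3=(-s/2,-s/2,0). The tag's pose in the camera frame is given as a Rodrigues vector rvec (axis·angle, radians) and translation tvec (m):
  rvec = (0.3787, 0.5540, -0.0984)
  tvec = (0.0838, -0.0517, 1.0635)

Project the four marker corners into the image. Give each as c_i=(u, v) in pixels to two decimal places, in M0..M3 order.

c0=(343.40, 256.93) c1=(397.45, 257.99) c2=(388.05, 189.18) c3=(332.43, 192.66)

Intrinsics K: fx=485.0, fy=555.5, cx=326.3, cy=251.9
Marker side s = 0.135 m; corners in marker frame (Z=0):
  M0 = (-0.0675, +0.0675, 0)
  M1 = (+0.0675, +0.0675, 0)
  M2 = (+0.0675, -0.0675, 0)
  M3 = (-0.0675, -0.0675, 0)
rvec = (0.3787, 0.5540, -0.0984), |rvec| = θ = 0.67824 rad = 38.860°
Rodrigues: sinθ=0.62743, 1−cosθ=0.22132; R = I + sinθ·[k]× + (1−cosθ)·[k]×²:
    [+0.84768 +0.19197 +0.49456]
    [+0.00991 +0.92634 -0.37655]
    [-0.53042 +0.32410 +0.78334]
t = (0.0838, -0.0517, 1.0635) m
M0: Pc = R·M0+t = (+0.03954, +0.01016, +1.12118); u = 485.0·(+0.03954)/1.12118 + 326.3 = 343.4040, v = 555.5·(+0.01016)/1.12118 + 251.9 = 256.9334
M1: Pc = R·M1+t = (+0.15398, +0.01150, +1.04957); u = 485.0·(+0.15398)/1.04957 + 326.3 = 397.4512, v = 555.5·(+0.01150)/1.04957 + 251.9 = 257.9850
M2: Pc = R·M2+t = (+0.12806, -0.11356, +1.00582); u = 485.0·(+0.12806)/1.00582 + 326.3 = 388.0499, v = 555.5·(-0.11356)/1.00582 + 251.9 = 189.1830
M3: Pc = R·M3+t = (+0.01362, -0.11490, +1.07743); u = 485.0·(+0.01362)/1.07743 + 326.3 = 332.4328, v = 555.5·(-0.11490)/1.07743 + 251.9 = 192.6613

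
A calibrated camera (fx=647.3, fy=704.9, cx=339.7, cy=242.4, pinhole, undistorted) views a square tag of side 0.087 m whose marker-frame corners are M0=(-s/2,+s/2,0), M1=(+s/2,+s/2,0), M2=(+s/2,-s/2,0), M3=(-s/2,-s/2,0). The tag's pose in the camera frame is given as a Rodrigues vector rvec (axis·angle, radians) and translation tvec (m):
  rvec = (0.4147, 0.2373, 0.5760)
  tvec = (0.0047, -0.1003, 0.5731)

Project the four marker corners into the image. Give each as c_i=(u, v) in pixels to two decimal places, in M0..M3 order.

c0=(283.86, 133.64) c1=(361.07, 191.53) c2=(411.43, 103.17) c3=(328.10, 42.69)

Intrinsics K: fx=647.3, fy=704.9, cx=339.7, cy=242.4
Marker side s = 0.087 m; corners in marker frame (Z=0):
  M0 = (-0.0435, +0.0435, 0)
  M1 = (+0.0435, +0.0435, 0)
  M2 = (+0.0435, -0.0435, 0)
  M3 = (-0.0435, -0.0435, 0)
rvec = (0.4147, 0.2373, 0.5760), |rvec| = θ = 0.74837 rad = 42.879°
Rodrigues: sinθ=0.68045, 1−cosθ=0.26720; R = I + sinθ·[k]× + (1−cosθ)·[k]×²:
    [+0.81485 -0.47677 +0.32972]
    [+0.57067 +0.75966 -0.31185]
    [-0.10180 +0.44227 +0.89109]
t = (0.0047, -0.1003, 0.5731) m
M0: Pc = R·M0+t = (-0.05149, -0.09208, +0.59677); u = 647.3·(-0.05149)/0.59677 + 339.7 = 283.8551, v = 704.9·(-0.09208)/0.59677 + 242.4 = 133.6367
M1: Pc = R·M1+t = (+0.01941, -0.04243, +0.58791); u = 647.3·(+0.01941)/0.58791 + 339.7 = 361.0667, v = 704.9·(-0.04243)/0.58791 + 242.4 = 191.5261
M2: Pc = R·M2+t = (+0.06089, -0.10852, +0.54943); u = 647.3·(+0.06089)/0.54943 + 339.7 = 411.4304, v = 704.9·(-0.10852)/0.54943 + 242.4 = 103.1718
M3: Pc = R·M3+t = (-0.01001, -0.15817, +0.55829); u = 647.3·(-0.01001)/0.55829 + 339.7 = 328.0983, v = 704.9·(-0.15817)/0.55829 + 242.4 = 42.6942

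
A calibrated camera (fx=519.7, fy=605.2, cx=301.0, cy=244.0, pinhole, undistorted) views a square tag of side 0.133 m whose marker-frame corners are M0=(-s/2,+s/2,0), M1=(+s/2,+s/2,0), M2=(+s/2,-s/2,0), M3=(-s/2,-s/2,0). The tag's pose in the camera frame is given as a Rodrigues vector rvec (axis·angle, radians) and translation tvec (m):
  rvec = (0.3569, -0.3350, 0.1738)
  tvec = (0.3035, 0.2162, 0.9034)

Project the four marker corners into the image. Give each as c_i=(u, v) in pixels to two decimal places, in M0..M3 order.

Intrinsics K: fx=519.7, fy=605.2, cx=301.0, cy=244.0
Marker side s = 0.133 m; corners in marker frame (Z=0):
  M0 = (-0.0665, +0.0665, 0)
  M1 = (+0.0665, +0.0665, 0)
  M2 = (+0.0665, -0.0665, 0)
  M3 = (-0.0665, -0.0665, 0)
rvec = (0.3569, -0.3350, 0.1738), |rvec| = θ = 0.51943 rad = 29.761°
Rodrigues: sinθ=0.49639, 1−cosθ=0.13190; R = I + sinθ·[k]× + (1−cosθ)·[k]×²:
    [+0.93037 -0.22454 -0.28981]
    [+0.10764 +0.92296 -0.36953]
    [+0.35046 +0.31260 +0.88287]
t = (0.3035, 0.2162, 0.9034) m
M0: Pc = R·M0+t = (+0.22670, +0.27042, +0.90088); u = 519.7·(+0.22670)/0.90088 + 301.0 = 431.7776, v = 605.2·(+0.27042)/0.90088 + 244.0 = 425.6636
M1: Pc = R·M1+t = (+0.35044, +0.28474, +0.94749); u = 519.7·(+0.35044)/0.94749 + 301.0 = 493.2151, v = 605.2·(+0.28474)/0.94749 + 244.0 = 425.8711
M2: Pc = R·M2+t = (+0.38030, +0.16198, +0.90592); u = 519.7·(+0.38030)/0.90592 + 301.0 = 519.1685, v = 605.2·(+0.16198)/0.90592 + 244.0 = 352.2117
M3: Pc = R·M3+t = (+0.25656, +0.14766, +0.85931); u = 519.7·(+0.25656)/0.85931 + 301.0 = 456.1662, v = 605.2·(+0.14766)/0.85931 + 244.0 = 347.9987

c0=(431.78, 425.66) c1=(493.22, 425.87) c2=(519.17, 352.21) c3=(456.17, 348.00)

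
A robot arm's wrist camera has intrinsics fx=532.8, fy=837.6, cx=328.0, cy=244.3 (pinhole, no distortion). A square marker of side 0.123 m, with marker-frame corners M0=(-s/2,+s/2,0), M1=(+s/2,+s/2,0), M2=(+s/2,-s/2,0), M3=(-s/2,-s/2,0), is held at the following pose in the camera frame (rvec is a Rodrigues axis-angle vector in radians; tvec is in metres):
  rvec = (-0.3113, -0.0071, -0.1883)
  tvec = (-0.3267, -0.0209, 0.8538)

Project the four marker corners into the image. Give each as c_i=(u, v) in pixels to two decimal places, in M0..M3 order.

Intrinsics K: fx=532.8, fy=837.6, cx=328.0, cy=244.3
Marker side s = 0.123 m; corners in marker frame (Z=0):
  M0 = (-0.0615, +0.0615, 0)
  M1 = (+0.0615, +0.0615, 0)
  M2 = (+0.0615, -0.0615, 0)
  M3 = (-0.0615, -0.0615, 0)
rvec = (-0.3113, -0.0071, -0.1883), |rvec| = θ = 0.36389 rad = 20.849°
Rodrigues: sinθ=0.35591, 1−cosθ=0.06548; R = I + sinθ·[k]× + (1−cosθ)·[k]×²:
    [+0.98244 +0.18526 +0.02204]
    [-0.18308 +0.93454 +0.30514]
    [+0.03593 -0.30381 +0.95205]
t = (-0.3267, -0.0209, 0.8538) m
M0: Pc = R·M0+t = (-0.37573, +0.04783, +0.83291); u = 532.8·(-0.37573)/0.83291 + 328.0 = 87.6522, v = 837.6·(+0.04783)/0.83291 + 244.3 = 292.4034
M1: Pc = R·M1+t = (-0.25489, +0.02532, +0.83733); u = 532.8·(-0.25489)/0.83733 + 328.0 = 165.8130, v = 837.6·(+0.02532)/0.83733 + 244.3 = 269.6235
M2: Pc = R·M2+t = (-0.27767, -0.08963, +0.87469); u = 532.8·(-0.27767)/0.87469 + 328.0 = 158.8615, v = 837.6·(-0.08963)/0.87469 + 244.3 = 158.4674
M3: Pc = R·M3+t = (-0.39851, -0.06712, +0.87027); u = 532.8·(-0.39851)/0.87027 + 328.0 = 84.0216, v = 837.6·(-0.06712)/0.87027 + 244.3 = 179.7047

c0=(87.65, 292.40) c1=(165.81, 269.62) c2=(158.86, 158.47) c3=(84.02, 179.70)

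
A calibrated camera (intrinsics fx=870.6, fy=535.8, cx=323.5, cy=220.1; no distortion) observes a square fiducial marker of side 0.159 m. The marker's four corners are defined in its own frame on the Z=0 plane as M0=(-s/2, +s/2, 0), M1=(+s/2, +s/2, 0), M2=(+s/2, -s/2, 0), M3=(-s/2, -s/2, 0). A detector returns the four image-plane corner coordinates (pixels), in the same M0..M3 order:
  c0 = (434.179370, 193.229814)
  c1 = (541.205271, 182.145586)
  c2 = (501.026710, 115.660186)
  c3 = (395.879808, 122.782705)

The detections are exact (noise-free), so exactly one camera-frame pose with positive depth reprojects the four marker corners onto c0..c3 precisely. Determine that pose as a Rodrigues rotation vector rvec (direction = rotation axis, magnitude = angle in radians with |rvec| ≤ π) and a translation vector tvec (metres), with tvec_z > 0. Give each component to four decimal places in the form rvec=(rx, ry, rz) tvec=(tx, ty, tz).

rvec=(-0.3143, -0.3510, -0.2287) tvec=(0.1861, -0.1400, 1.1129)

Intrinsics K: fx=870.6, fy=535.8, cx=323.5, cy=220.1
Marker side s = 0.159 m; corners in marker frame (Z=0):
  M0 = (-0.0795, +0.0795, 0)
  M1 = (+0.0795, +0.0795, 0)
  M2 = (+0.0795, -0.0795, 0)
  M3 = (-0.0795, -0.0795, 0)
Detected image corners:
  c0 = (434.179370, 193.229814) px
  c1 = (541.205271, 182.145586) px
  c2 = (501.026710, 115.660186) px
  c3 = (395.879808, 122.782705) px
Planar DLT: solve 8×8 A·h = b for H (H[2,2]=1):
  H  [+822.84963 +137.19297 +469.11024]
  H  [-5.96018 +394.29504 +152.69604]
  H  [+0.33275 -0.23447 +1.00000]
B = K⁻¹H; ‖b₁‖=0.898580, ‖b₂‖=0.898580; λ = 2/(‖b₁‖+‖b₂‖) = 1.112867, sign → tz>0 ⇒ λ=+1.112867
r₁ = λ·B[:,0] = (+0.91423,-0.16450,+0.37030); r₂ = λ·B[:,1] = (+0.27233,+0.92615,-0.26094)
r₃ = r₁×r₂ = (-0.30003,+0.33940,+0.89151); SVD([r₁ r₂ r₃]) → R = UVᵀ:
  R  [+0.91423 +0.27233 -0.30003]
  R  [-0.16450 +0.92615 +0.33940]
  R  [+0.37030 -0.26094 +0.89151]
t = (+0.18613, -0.14000, +1.11287) m
tr R = 2.731887; θ = arccos((tr R − 1)/2) = 0.523763 rad = 30.009°
axis k = ((R−Rᵀ)₃₂, (R−Rᵀ)₁₃, (R−Rᵀ)₂₁) / (2 sinθ) = (-0.600165, -0.670145, -0.436701)
rvec = θ·k = (-0.314344, -0.350997, -0.228728)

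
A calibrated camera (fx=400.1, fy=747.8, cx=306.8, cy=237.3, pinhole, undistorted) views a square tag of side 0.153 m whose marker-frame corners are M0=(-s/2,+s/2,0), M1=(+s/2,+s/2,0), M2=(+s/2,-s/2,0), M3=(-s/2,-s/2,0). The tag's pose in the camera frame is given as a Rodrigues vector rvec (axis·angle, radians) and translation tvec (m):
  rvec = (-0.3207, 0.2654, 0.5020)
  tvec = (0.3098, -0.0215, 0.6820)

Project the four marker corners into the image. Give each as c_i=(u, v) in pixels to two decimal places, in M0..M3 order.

Intrinsics K: fx=400.1, fy=747.8, cx=306.8, cy=237.3
Marker side s = 0.153 m; corners in marker frame (Z=0):
  M0 = (-0.0765, +0.0765, 0)
  M1 = (+0.0765, +0.0765, 0)
  M2 = (+0.0765, -0.0765, 0)
  M3 = (-0.0765, -0.0765, 0)
rvec = (-0.3207, 0.2654, 0.5020), |rvec| = θ = 0.65214 rad = 37.365°
Rodrigues: sinθ=0.60689, 1−cosθ=0.20521; R = I + sinθ·[k]× + (1−cosθ)·[k]×²:
    [+0.84441 -0.50824 +0.16930]
    [+0.42610 +0.82877 +0.36273]
    [-0.32467 -0.23416 +0.91638]
t = (0.3098, -0.0215, 0.6820) m
M0: Pc = R·M0+t = (+0.20632, +0.00930, +0.68892); u = 400.1·(+0.20632)/0.68892 + 306.8 = 426.6239, v = 747.8·(+0.00930)/0.68892 + 237.3 = 247.4000
M1: Pc = R·M1+t = (+0.33552, +0.07450, +0.63925); u = 400.1·(+0.33552)/0.63925 + 306.8 = 516.7970, v = 747.8·(+0.07450)/0.63925 + 237.3 = 324.4479
M2: Pc = R·M2+t = (+0.41328, -0.05230, +0.67508); u = 400.1·(+0.41328)/0.67508 + 306.8 = 551.7389, v = 747.8·(-0.05230)/0.67508 + 237.3 = 179.3606
M3: Pc = R·M3+t = (+0.28408, -0.11750, +0.72475); u = 400.1·(+0.28408)/0.72475 + 306.8 = 463.6284, v = 747.8·(-0.11750)/0.72475 + 237.3 = 116.0656

c0=(426.62, 247.40) c1=(516.80, 324.45) c2=(551.74, 179.36) c3=(463.63, 116.07)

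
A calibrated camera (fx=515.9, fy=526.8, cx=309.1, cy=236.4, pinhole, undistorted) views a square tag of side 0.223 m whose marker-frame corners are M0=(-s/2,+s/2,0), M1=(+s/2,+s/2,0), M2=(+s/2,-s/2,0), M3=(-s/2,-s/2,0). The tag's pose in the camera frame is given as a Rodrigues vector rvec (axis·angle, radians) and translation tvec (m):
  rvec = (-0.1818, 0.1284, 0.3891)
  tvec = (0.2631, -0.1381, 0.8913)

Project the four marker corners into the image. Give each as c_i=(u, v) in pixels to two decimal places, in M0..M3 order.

Intrinsics K: fx=515.9, fy=526.8, cx=309.1, cy=236.4
Marker side s = 0.223 m; corners in marker frame (Z=0):
  M0 = (-0.1115, +0.1115, 0)
  M1 = (+0.1115, +0.1115, 0)
  M2 = (+0.1115, -0.1115, 0)
  M3 = (-0.1115, -0.1115, 0)
rvec = (-0.1818, 0.1284, 0.3891), |rvec| = θ = 0.44826 rad = 25.683°
Rodrigues: sinθ=0.43340, 1−cosθ=0.09880; R = I + sinθ·[k]× + (1−cosθ)·[k]×²:
    [+0.91745 -0.38768 +0.08936]
    [+0.36472 +0.90931 +0.20034]
    [-0.15892 -0.15121 +0.97564]
t = (0.2631, -0.1381, 0.8913) m
M0: Pc = R·M0+t = (+0.11758, -0.07738, +0.89216); u = 515.9·(+0.11758)/0.89216 + 309.1 = 377.0905, v = 526.8·(-0.07738)/0.89216 + 236.4 = 190.7097
M1: Pc = R·M1+t = (+0.32217, +0.00395, +0.85672); u = 515.9·(+0.32217)/0.85672 + 309.1 = 503.1044, v = 526.8·(+0.00395)/0.85672 + 236.4 = 238.8316
M2: Pc = R·M2+t = (+0.40862, -0.19882, +0.89044); u = 515.9·(+0.40862)/0.89044 + 309.1 = 545.8461, v = 526.8·(-0.19882)/0.89044 + 236.4 = 118.7737
M3: Pc = R·M3+t = (+0.20403, -0.28015, +0.92588); u = 515.9·(+0.20403)/0.92588 + 309.1 = 422.7854, v = 526.8·(-0.28015)/0.92588 + 236.4 = 76.9998

c0=(377.09, 190.71) c1=(503.10, 238.83) c2=(545.85, 118.77) c3=(422.79, 77.00)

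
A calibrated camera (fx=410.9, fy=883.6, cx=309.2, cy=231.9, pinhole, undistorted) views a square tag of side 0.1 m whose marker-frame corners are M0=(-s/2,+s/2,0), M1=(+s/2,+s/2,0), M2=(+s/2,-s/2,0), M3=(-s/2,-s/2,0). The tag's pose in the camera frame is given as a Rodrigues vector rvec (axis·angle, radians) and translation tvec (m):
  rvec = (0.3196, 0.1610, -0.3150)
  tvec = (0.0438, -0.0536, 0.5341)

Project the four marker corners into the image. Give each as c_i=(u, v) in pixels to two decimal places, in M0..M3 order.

Intrinsics K: fx=410.9, fy=883.6, cx=309.2, cy=231.9
Marker side s = 0.1 m; corners in marker frame (Z=0):
  M0 = (-0.0500, +0.0500, 0)
  M1 = (+0.0500, +0.0500, 0)
  M2 = (+0.0500, -0.0500, 0)
  M3 = (-0.0500, -0.0500, 0)
rvec = (0.3196, 0.1610, -0.3150), |rvec| = θ = 0.47675 rad = 27.316°
Rodrigues: sinθ=0.45889, 1−cosθ=0.11151; R = I + sinθ·[k]× + (1−cosθ)·[k]×²:
    [+0.93860 +0.32845 +0.10558]
    [-0.27796 +0.90121 -0.33251]
    [-0.20436 +0.28275 +0.93717]
t = (0.0438, -0.0536, 0.5341) m
M0: Pc = R·M0+t = (+0.01329, +0.00536, +0.55846); u = 410.9·(+0.01329)/0.55846 + 309.2 = 318.9801, v = 883.6·(+0.00536)/0.55846 + 231.9 = 240.3780
M1: Pc = R·M1+t = (+0.10715, -0.02244, +0.53802); u = 410.9·(+0.10715)/0.53802 + 309.2 = 391.0352, v = 883.6·(-0.02244)/0.53802 + 231.9 = 195.0505
M2: Pc = R·M2+t = (+0.07431, -0.11256, +0.50974); u = 410.9·(+0.07431)/0.50974 + 309.2 = 369.0988, v = 883.6·(-0.11256)/0.50974 + 231.9 = 36.7895
M3: Pc = R·M3+t = (-0.01955, -0.08476, +0.53018); u = 410.9·(-0.01955)/0.53018 + 309.2 = 294.0465, v = 883.6·(-0.08476)/0.53018 + 231.9 = 90.6346

c0=(318.98, 240.38) c1=(391.04, 195.05) c2=(369.10, 36.79) c3=(294.05, 90.63)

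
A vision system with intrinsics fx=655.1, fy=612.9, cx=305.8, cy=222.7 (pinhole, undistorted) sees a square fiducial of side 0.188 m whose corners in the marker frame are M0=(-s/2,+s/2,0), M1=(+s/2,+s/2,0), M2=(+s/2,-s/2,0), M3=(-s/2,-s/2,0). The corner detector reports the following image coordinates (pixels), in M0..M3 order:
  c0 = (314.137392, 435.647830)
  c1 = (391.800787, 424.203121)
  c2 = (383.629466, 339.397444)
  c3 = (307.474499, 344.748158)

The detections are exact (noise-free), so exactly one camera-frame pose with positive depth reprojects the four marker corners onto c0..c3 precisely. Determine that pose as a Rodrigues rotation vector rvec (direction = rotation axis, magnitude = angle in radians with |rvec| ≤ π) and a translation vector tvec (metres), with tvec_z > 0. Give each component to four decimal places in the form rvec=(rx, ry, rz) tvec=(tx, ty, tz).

Intrinsics K: fx=655.1, fy=612.9, cx=305.8, cy=222.7
Marker side s = 0.188 m; corners in marker frame (Z=0):
  M0 = (-0.0940, +0.0940, 0)
  M1 = (+0.0940, +0.0940, 0)
  M2 = (+0.0940, -0.0940, 0)
  M3 = (-0.0940, -0.0940, 0)
Detected image corners:
  c0 = (314.137392, 435.647830) px
  c1 = (391.800787, 424.203121) px
  c2 = (383.629466, 339.397444) px
  c3 = (307.474499, 344.748158) px
Planar DLT: solve 8×8 A·h = b for H (H[2,2]=1):
  H  [+533.27702 -8.83126 +350.49803]
  H  [+92.84898 +413.24834 +385.28632]
  H  [+0.35572 -0.13863 +1.00000]
B = K⁻¹H; ‖b₁‖=0.739541, ‖b₂‖=0.739541; λ = 2/(‖b₁‖+‖b₂‖) = 1.352190, sign → tz>0 ⇒ λ=+1.352190
r₁ = λ·B[:,0] = (+0.87621,+0.03007,+0.48100); r₂ = λ·B[:,1] = (+0.06927,+0.97983,-0.18745)
r₃ = r₁×r₂ = (-0.47693,+0.19757,+0.85645); SVD([r₁ r₂ r₃]) → R = UVᵀ:
  R  [+0.87621 +0.06927 -0.47693]
  R  [+0.03007 +0.97983 +0.19757]
  R  [+0.48100 -0.18745 +0.85645]
t = (+0.09226, +0.35870, +1.35219) m
tr R = 2.712482; θ = arccos((tr R − 1)/2) = 0.542848 rad = 31.103°
axis k = ((R−Rᵀ)₃₂, (R−Rᵀ)₁₃, (R−Rᵀ)₂₁) / (2 sinθ) = (-0.372669, -0.927188, -0.037944)
rvec = θ·k = (-0.202303, -0.503322, -0.020598)

rvec=(-0.2023, -0.5033, -0.0206) tvec=(0.0923, 0.3587, 1.3522)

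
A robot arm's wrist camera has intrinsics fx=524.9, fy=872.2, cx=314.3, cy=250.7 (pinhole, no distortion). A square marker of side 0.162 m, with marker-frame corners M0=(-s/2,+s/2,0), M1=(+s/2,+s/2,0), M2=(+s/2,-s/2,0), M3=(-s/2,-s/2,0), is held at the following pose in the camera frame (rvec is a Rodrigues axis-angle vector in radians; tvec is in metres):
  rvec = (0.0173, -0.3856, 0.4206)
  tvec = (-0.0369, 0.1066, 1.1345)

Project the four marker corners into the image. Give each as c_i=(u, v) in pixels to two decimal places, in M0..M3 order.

c0=(248.63, 368.60) c1=(313.74, 410.65) c2=(342.93, 298.86) c3=(279.98, 251.17)

Intrinsics K: fx=524.9, fy=872.2, cx=314.3, cy=250.7
Marker side s = 0.162 m; corners in marker frame (Z=0):
  M0 = (-0.0810, +0.0810, 0)
  M1 = (+0.0810, +0.0810, 0)
  M2 = (+0.0810, -0.0810, 0)
  M3 = (-0.0810, -0.0810, 0)
rvec = (0.0173, -0.3856, 0.4206), |rvec| = θ = 0.57087 rad = 32.708°
Rodrigues: sinθ=0.54036, 1−cosθ=0.15857; R = I + sinθ·[k]× + (1−cosθ)·[k]×²:
    [+0.84158 -0.40137 -0.36145]
    [+0.39488 +0.91378 -0.09529]
    [+0.36854 -0.06254 +0.92751]
t = (-0.0369, 0.1066, 1.1345) m
M0: Pc = R·M0+t = (-0.13758, +0.14863, +1.09958); u = 524.9·(-0.13758)/1.09958 + 314.3 = 248.6250, v = 872.2·(+0.14863)/1.09958 + 250.7 = 368.5955
M1: Pc = R·M1+t = (-0.00124, +0.21260, +1.15929); u = 524.9·(-0.00124)/1.15929 + 314.3 = 313.7371, v = 872.2·(+0.21260)/1.15929 + 250.7 = 410.6526
M2: Pc = R·M2+t = (+0.06378, +0.06457, +1.16942); u = 524.9·(+0.06378)/1.16942 + 314.3 = 342.9275, v = 872.2·(+0.06457)/1.16942 + 250.7 = 298.8583
M3: Pc = R·M3+t = (-0.07256, +0.00060, +1.10971); u = 524.9·(-0.07256)/1.10971 + 314.3 = 279.9803, v = 872.2·(+0.00060)/1.10971 + 250.7 = 251.1706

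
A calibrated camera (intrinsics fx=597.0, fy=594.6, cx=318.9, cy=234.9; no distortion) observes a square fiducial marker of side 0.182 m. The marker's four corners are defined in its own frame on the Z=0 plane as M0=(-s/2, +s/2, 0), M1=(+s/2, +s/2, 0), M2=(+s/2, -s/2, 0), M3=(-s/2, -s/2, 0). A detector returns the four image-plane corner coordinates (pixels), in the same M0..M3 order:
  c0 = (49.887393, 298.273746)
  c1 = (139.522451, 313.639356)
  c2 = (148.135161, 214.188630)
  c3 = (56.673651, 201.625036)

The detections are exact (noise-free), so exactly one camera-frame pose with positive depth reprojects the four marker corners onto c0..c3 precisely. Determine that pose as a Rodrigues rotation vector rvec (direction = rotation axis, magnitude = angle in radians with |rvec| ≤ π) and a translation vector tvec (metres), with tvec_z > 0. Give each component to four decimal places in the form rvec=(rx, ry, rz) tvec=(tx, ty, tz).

rvec=(0.0935, 0.1933, 0.1257) tvec=(-0.4022, 0.0408, 1.0862)

Intrinsics K: fx=597.0, fy=594.6, cx=318.9, cy=234.9
Marker side s = 0.182 m; corners in marker frame (Z=0):
  M0 = (-0.0910, +0.0910, 0)
  M1 = (+0.0910, +0.0910, 0)
  M2 = (+0.0910, -0.0910, 0)
  M3 = (-0.0910, -0.0910, 0)
Detected image corners:
  c0 = (49.887393, 298.273746) px
  c1 = (139.522451, 313.639356) px
  c2 = (148.135161, 214.188630) px
  c3 = (56.673651, 201.625036) px
Planar DLT: solve 8×8 A·h = b for H (H[2,2]=1):
  H  [+480.64721 -32.73492 +97.81750]
  H  [+32.92848 +563.36067 +257.25288]
  H  [-0.17074 +0.09631 +1.00000]
B = K⁻¹H; ‖b₁‖=0.920654, ‖b₂‖=0.920654; λ = 2/(‖b₁‖+‖b₂‖) = 1.086185, sign → tz>0 ⇒ λ=+1.086185
r₁ = λ·B[:,0] = (+0.97355,+0.13342,-0.18545); r₂ = λ·B[:,1] = (-0.11544,+0.98779,+0.10461)
r₃ = r₁×r₂ = (+0.19714,-0.08044,+0.97707); SVD([r₁ r₂ r₃]) → R = UVᵀ:
  R  [+0.97355 -0.11544 +0.19714]
  R  [+0.13342 +0.98779 -0.08044]
  R  [-0.18545 +0.10461 +0.97707]
t = (-0.40224, +0.04083, +1.08618) m
tr R = 2.938414; θ = arccos((tr R − 1)/2) = 0.248806 rad = 14.256°
axis k = ((R−Rᵀ)₃₂, (R−Rᵀ)₁₃, (R−Rᵀ)₂₁) / (2 sinθ) = (+0.375740, +0.776851, +0.505294)
rvec = θ·k = (+0.093487, +0.193286, +0.125720)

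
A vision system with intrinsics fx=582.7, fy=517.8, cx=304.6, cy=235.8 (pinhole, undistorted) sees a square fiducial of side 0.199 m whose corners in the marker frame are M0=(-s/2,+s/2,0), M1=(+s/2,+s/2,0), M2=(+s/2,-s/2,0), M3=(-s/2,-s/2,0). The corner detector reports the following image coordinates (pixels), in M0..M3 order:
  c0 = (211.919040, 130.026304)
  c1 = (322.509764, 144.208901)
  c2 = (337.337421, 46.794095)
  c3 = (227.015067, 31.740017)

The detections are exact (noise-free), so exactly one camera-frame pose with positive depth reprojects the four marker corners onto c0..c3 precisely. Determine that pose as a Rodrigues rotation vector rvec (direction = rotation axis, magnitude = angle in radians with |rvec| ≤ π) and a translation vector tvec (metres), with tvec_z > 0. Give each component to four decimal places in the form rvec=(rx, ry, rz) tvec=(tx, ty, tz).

rvec=(-0.0031, -0.0479, 0.1346) tvec=(-0.0530, -0.2969, 1.0417)

Intrinsics K: fx=582.7, fy=517.8, cx=304.6, cy=235.8
Marker side s = 0.199 m; corners in marker frame (Z=0):
  M0 = (-0.0995, +0.0995, 0)
  M1 = (+0.0995, +0.0995, 0)
  M2 = (+0.0995, -0.0995, 0)
  M3 = (-0.0995, -0.0995, 0)
Detected image corners:
  c0 = (211.919040, 130.026304) px
  c1 = (322.509764, 144.208901) px
  c2 = (337.337421, 46.794095) px
  c3 = (227.015067, 31.740017) px
Planar DLT: solve 8×8 A·h = b for H (H[2,2]=1):
  H  [+567.59883 -76.83713 +274.95069]
  H  [+77.48673 +491.16998 +88.19620]
  H  [+0.04566 -0.00603 +1.00000]
B = K⁻¹H; ‖b₁‖=0.960002, ‖b₂‖=0.960002; λ = 2/(‖b₁‖+‖b₂‖) = 1.041665, sign → tz>0 ⇒ λ=+1.041665
r₁ = λ·B[:,0] = (+0.98981,+0.13422,+0.04756); r₂ = λ·B[:,1] = (-0.13408,+0.99095,-0.00628)
r₃ = r₁×r₂ = (-0.04797,-0.00016,+0.99885); SVD([r₁ r₂ r₃]) → R = UVᵀ:
  R  [+0.98981 -0.13408 -0.04797]
  R  [+0.13422 +0.99095 -0.00016]
  R  [+0.04756 -0.00628 +0.99885]
t = (-0.05300, -0.29694, +1.04166) m
tr R = 2.979609; θ = arccos((tr R − 1)/2) = 0.142919 rad = 8.189°
axis k = ((R−Rᵀ)₃₂, (R−Rᵀ)₁₃, (R−Rᵀ)₂₁) / (2 sinθ) = (-0.021455, -0.335340, +0.941853)
rvec = θ·k = (-0.003066, -0.047926, +0.134608)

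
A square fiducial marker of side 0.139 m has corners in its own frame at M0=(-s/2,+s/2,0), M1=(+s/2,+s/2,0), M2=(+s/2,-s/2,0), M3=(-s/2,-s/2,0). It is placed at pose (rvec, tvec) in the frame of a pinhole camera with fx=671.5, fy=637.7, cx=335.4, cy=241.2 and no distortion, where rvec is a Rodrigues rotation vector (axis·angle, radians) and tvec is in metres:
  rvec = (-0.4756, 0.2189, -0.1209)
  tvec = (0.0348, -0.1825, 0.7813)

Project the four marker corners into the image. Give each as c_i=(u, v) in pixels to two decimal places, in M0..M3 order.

c0=(310.61, 149.39) c1=(432.66, 126.28) c2=(417.30, 37.93) c3=(305.29, 61.91)

Intrinsics K: fx=671.5, fy=637.7, cx=335.4, cy=241.2
Marker side s = 0.139 m; corners in marker frame (Z=0):
  M0 = (-0.0695, +0.0695, 0)
  M1 = (+0.0695, +0.0695, 0)
  M2 = (+0.0695, -0.0695, 0)
  M3 = (-0.0695, -0.0695, 0)
rvec = (-0.4756, 0.2189, -0.1209), |rvec| = θ = 0.53734 rad = 30.787°
Rodrigues: sinθ=0.51185, 1−cosθ=0.14092; R = I + sinθ·[k]× + (1−cosθ)·[k]×²:
    [+0.96948 +0.06435 +0.23658]
    [-0.16598 +0.88246 +0.44012]
    [-0.18045 -0.46596 +0.86621]
t = (0.0348, -0.1825, 0.7813) m
M0: Pc = R·M0+t = (-0.02811, -0.10963, +0.76146); u = 671.5·(-0.02811)/0.76146 + 335.4 = 310.6141, v = 637.7·(-0.10963)/0.76146 + 241.2 = 149.3851
M1: Pc = R·M1+t = (+0.10665, -0.13270, +0.73637); u = 671.5·(+0.10665)/0.73637 + 335.4 = 432.6552, v = 637.7·(-0.13270)/0.73637 + 241.2 = 126.2781
M2: Pc = R·M2+t = (+0.09771, -0.25537, +0.80114); u = 671.5·(+0.09771)/0.80114 + 335.4 = 417.2952, v = 637.7·(-0.25537)/0.80114 + 241.2 = 37.9311
M3: Pc = R·M3+t = (-0.03705, -0.23230, +0.82623); u = 671.5·(-0.03705)/0.82623 + 335.4 = 305.2873, v = 637.7·(-0.23230)/0.82623 + 241.2 = 61.9089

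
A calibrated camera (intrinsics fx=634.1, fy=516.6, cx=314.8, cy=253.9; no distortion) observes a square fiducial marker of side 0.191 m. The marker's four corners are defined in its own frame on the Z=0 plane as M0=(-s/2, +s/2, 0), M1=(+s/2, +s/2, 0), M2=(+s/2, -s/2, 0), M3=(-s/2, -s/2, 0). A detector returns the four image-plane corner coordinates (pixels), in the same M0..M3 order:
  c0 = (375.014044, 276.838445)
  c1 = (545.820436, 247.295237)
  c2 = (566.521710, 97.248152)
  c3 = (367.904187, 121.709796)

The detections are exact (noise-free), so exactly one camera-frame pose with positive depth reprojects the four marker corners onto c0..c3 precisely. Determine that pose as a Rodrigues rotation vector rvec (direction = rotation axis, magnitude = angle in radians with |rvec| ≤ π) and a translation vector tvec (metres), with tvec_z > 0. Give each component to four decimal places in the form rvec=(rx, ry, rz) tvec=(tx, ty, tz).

rvec=(0.4936, -0.2379, -0.1423) tvec=(0.1446, -0.0735, 0.6052)

Intrinsics K: fx=634.1, fy=516.6, cx=314.8, cy=253.9
Marker side s = 0.191 m; corners in marker frame (Z=0):
  M0 = (-0.0955, +0.0955, 0)
  M1 = (+0.0955, +0.0955, 0)
  M2 = (+0.0955, -0.0955, 0)
  M3 = (-0.0955, -0.0955, 0)
Detected image corners:
  c0 = (375.014044, 276.838445) px
  c1 = (545.820436, 247.295237) px
  c2 = (566.521710, 97.248152) px
  c3 = (367.904187, 121.709796) px
Planar DLT: solve 8×8 A·h = b for H (H[2,2]=1):
  H  [+1108.04292 +333.23909 +466.34190]
  H  [-83.70167 +947.09158 +191.19385]
  H  [+0.31592 +0.79992 +1.00000]
B = K⁻¹H; ‖b₁‖=1.652408, ‖b₂‖=1.652408; λ = 2/(‖b₁‖+‖b₂‖) = 0.605178, sign → tz>0 ⇒ λ=+0.605178
r₁ = λ·B[:,0] = (+0.96259,-0.19202,+0.19118); r₂ = λ·B[:,1] = (+0.07771,+0.87156,+0.48409)
r₃ = r₁×r₂ = (-0.25958,-0.45113,+0.85387); SVD([r₁ r₂ r₃]) → R = UVᵀ:
  R  [+0.96259 +0.07771 -0.25958]
  R  [-0.19202 +0.87156 -0.45113]
  R  [+0.19118 +0.48409 +0.85387]
t = (+0.14463, -0.07346, +0.60518) m
tr R = 2.688022; θ = arccos((tr R − 1)/2) = 0.566078 rad = 32.434°
axis k = ((R−Rᵀ)₃₂, (R−Rᵀ)₁₃, (R−Rᵀ)₂₁) / (2 sinθ) = (+0.871877, -0.420237, -0.251459)
rvec = θ·k = (+0.493550, -0.237887, -0.142345)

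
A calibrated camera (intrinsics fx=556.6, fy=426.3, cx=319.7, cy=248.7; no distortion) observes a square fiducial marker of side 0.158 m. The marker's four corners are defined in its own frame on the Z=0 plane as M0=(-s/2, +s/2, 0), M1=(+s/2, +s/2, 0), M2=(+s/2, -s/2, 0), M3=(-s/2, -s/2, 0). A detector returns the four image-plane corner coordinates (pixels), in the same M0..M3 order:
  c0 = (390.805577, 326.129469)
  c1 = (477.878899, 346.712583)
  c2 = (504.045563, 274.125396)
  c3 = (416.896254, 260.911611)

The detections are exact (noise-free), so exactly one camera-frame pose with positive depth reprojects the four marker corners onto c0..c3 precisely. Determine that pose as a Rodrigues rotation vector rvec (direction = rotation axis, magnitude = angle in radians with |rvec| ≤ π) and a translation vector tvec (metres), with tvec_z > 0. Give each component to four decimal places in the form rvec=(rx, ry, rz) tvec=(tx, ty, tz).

Intrinsics K: fx=556.6, fy=426.3, cx=319.7, cy=248.7
Marker side s = 0.158 m; corners in marker frame (Z=0):
  M0 = (-0.0790, +0.0790, 0)
  M1 = (+0.0790, +0.0790, 0)
  M2 = (+0.0790, -0.0790, 0)
  M3 = (-0.0790, -0.0790, 0)
Detected image corners:
  c0 = (390.805577, 326.129469) px
  c1 = (477.878899, 346.712583) px
  c2 = (504.045563, 274.125396) px
  c3 = (416.896254, 260.911611) px
Planar DLT: solve 8×8 A·h = b for H (H[2,2]=1):
  H  [+268.67158 -247.67473 +445.42252]
  H  [-84.16982 +379.37050 +301.04731]
  H  [-0.63180 -0.18398 +1.00000]
B = K⁻¹H; ‖b₁‖=1.069337, ‖b₂‖=1.069337; λ = 2/(‖b₁‖+‖b₂‖) = 0.935159, sign → tz>0 ⇒ λ=+0.935159
r₁ = λ·B[:,0] = (+0.79076,+0.16004,-0.59083); r₂ = λ·B[:,1] = (-0.31730,+0.93259,-0.17205)
r₃ = r₁×r₂ = (+0.52346,+0.32352,+0.78824); SVD([r₁ r₂ r₃]) → R = UVᵀ:
  R  [+0.79076 -0.31730 +0.52346]
  R  [+0.16004 +0.93259 +0.32352]
  R  [-0.59083 -0.17205 +0.78824]
t = (+0.21123, +0.11483, +0.93516) m
tr R = 2.511587; θ = arccos((tr R − 1)/2) = 0.713931 rad = 40.905°
axis k = ((R−Rᵀ)₃₂, (R−Rᵀ)₁₃, (R−Rᵀ)₂₁) / (2 sinθ) = (-0.378414, +0.850852, +0.364492)
rvec = θ·k = (-0.270161, +0.607449, +0.260222)

rvec=(-0.2702, 0.6074, 0.2602) tvec=(0.2112, 0.1148, 0.9352)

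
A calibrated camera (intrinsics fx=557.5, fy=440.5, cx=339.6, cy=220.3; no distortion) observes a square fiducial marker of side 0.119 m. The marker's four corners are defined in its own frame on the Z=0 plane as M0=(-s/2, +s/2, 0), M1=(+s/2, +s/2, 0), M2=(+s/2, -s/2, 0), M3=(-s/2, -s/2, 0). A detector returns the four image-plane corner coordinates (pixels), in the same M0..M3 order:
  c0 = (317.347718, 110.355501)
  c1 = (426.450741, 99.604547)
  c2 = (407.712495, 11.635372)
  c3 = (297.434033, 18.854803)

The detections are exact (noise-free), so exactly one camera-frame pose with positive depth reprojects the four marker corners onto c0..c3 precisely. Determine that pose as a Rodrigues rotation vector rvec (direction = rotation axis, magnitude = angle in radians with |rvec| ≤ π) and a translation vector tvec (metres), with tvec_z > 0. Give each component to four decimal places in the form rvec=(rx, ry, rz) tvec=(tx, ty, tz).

rvec=(0.0014, -0.1958, -0.1716) tvec=(0.0247, -0.2108, 0.5797)

Intrinsics K: fx=557.5, fy=440.5, cx=339.6, cy=220.3
Marker side s = 0.119 m; corners in marker frame (Z=0):
  M0 = (-0.0595, +0.0595, 0)
  M1 = (+0.0595, +0.0595, 0)
  M2 = (+0.0595, -0.0595, 0)
  M3 = (-0.0595, -0.0595, 0)
Detected image corners:
  c0 = (317.347718, 110.355501) px
  c1 = (426.450741, 99.604547) px
  c2 = (407.712495, 11.635372) px
  c3 = (297.434033, 18.854803) px
Planar DLT: solve 8×8 A·h = b for H (H[2,2]=1):
  H  [+1042.69142 +173.61820 +363.34363]
  H  [-55.46530 +755.65777 +60.10669]
  H  [+0.33384 +0.03123 +1.00000]
B = K⁻¹H; ‖b₁‖=1.725083, ‖b₂‖=1.725083; λ = 2/(‖b₁‖+‖b₂‖) = 0.579682, sign → tz>0 ⇒ λ=+0.579682
r₁ = λ·B[:,0] = (+0.96630,-0.16977,+0.19352); r₂ = λ·B[:,1] = (+0.16950,+0.98536,+0.01810)
r₃ = r₁×r₂ = (-0.19376,+0.01531,+0.98093); SVD([r₁ r₂ r₃]) → R = UVᵀ:
  R  [+0.96630 +0.16950 -0.19376]
  R  [-0.16977 +0.98536 +0.01531]
  R  [+0.19352 +0.01810 +0.98093]
t = (+0.02469, -0.21081, +0.57968) m
tr R = 2.932588; θ = arccos((tr R − 1)/2) = 0.260373 rad = 14.918°
axis k = ((R−Rᵀ)₃₂, (R−Rᵀ)₁₃, (R−Rᵀ)₂₁) / (2 sinθ) = (+0.005432, -0.752184, -0.658931)
rvec = θ·k = (+0.001414, -0.195848, -0.171568)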